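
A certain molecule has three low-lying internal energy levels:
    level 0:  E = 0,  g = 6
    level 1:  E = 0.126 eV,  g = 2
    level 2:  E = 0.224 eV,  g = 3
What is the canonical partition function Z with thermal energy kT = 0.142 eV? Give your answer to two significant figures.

Eᵢ/kT = 0, 0.8873, 1.577.
Z = Σ gᵢe^(−Eᵢ/kT) = 6·e^(−0) + 2·e^(−0.8873) + 3·e^(−1.577) = 6.000 + 0.8235 + 0.6198 = 7.443.

Z = 7.4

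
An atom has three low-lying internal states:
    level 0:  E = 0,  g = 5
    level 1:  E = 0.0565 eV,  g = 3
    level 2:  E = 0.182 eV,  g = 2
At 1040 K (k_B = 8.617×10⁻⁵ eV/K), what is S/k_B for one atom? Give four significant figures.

k_BT = 8.617×10⁻⁵ × 1040 K = 0.0896168 eV.
Eᵢ/kT = 0, 0.630462, 2.03087.
Z = Σ gᵢe^(−Eᵢ/kT) = 5·e^(−0) + 3·e^(−0.630462) + 2·e^(−2.03087) = 5.00000 + 1.59704 + 0.262443 = 6.85948.
⟨E⟩ = Σ EᵢPᵢ = 0.0201178 eV.
S/k_B = ln Z + ⟨E⟩/kT = ln(6.85948) + 0.0201178/0.0896168 = 1.92563 + 0.224487 = 2.150.

2.150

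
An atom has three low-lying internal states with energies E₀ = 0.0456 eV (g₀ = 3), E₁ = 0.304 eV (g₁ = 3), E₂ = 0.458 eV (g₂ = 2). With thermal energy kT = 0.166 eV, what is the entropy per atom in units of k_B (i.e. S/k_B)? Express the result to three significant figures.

1.70

Eᵢ/kT = 0.27470, 1.8313, 2.7590.
Z = Σ gᵢe^(−Eᵢ/kT) = 3·e^(−0.27470) + 3·e^(−1.8313) + 2·e^(−2.7590) = 2.2794 + 0.48062 + 0.12671 = 2.8867.
⟨E⟩ = Σ EᵢPᵢ = 0.10672 eV.
S/k_B = ln Z + ⟨E⟩/kT = ln(2.8867) + 0.10672/0.166 = 1.0601 + 0.64289 = 1.70.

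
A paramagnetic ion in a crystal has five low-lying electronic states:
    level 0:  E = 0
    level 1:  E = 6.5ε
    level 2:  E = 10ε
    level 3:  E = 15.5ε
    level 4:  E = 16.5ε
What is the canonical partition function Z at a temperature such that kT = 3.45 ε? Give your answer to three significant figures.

Eᵢ/kT = 0, 1.8841, 2.8986, 4.4928, 4.7826.
Z = Σ e^(−Eᵢ/kT) = e^(−0) + e^(−1.8841) + e^(−2.8986) + e^(−4.4928) + e^(−4.7826) = 1.0000 + 0.15197 + 0.055100 + 0.011189 + 0.0083742 = 1.2266.

Z = 1.23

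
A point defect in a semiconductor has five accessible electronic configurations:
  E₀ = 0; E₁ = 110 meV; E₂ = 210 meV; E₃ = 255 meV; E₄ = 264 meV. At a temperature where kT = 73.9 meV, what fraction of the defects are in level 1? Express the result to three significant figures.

0.168

Eᵢ/kT = 0, 1.4885, 2.8417, 3.4506, 3.5724.
Z = Σ e^(−Eᵢ/kT) = e^(−0) + e^(−1.4885) + e^(−2.8417) + e^(−3.4506) + e^(−3.5724) = 1.0000 + 0.22571 + 0.058326 + 0.031727 + 0.028088 = 1.3439.
P₁ = e^(−E₁/kT) / Z = 0.22571/1.3439 = 0.168.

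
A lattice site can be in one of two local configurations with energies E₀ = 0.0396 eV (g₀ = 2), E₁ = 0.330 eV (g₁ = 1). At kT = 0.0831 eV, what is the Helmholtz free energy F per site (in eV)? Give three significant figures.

Eᵢ/kT = 0.47653, 3.9711.
Z = Σ gᵢe^(−Eᵢ/kT) = 2·e^(−0.47653) + 1·e^(−3.9711) = 1.2419 + 0.018853 = 1.2608.
F = −kT ln Z = −0.0831 × ln(1.2608) = −0.0831 × 0.23175 = -0.0193 eV.

-0.0193 eV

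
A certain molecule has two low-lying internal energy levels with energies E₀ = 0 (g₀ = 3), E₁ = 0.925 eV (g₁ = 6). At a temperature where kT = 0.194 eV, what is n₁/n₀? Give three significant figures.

n₁/n₀ = (g₁/g₀) exp[−(E₁−E₀)/kT] = (6/3) × exp(−(0.925 eV)/(0.194 eV)) = (6/3) × exp(-4.7680) = 0.0170.

0.0170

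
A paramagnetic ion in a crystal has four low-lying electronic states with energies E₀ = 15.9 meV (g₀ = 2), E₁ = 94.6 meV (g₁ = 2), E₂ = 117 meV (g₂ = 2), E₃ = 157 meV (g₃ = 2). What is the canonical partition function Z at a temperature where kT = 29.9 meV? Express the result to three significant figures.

Eᵢ/kT = 0.53177, 3.1639, 3.9130, 5.2508.
Z = Σ gᵢe^(−Eᵢ/kT) = 2·e^(−0.53177) + 2·e^(−3.1639) + 2·e^(−3.9130) + 2·e^(−5.2508) = 1.1751 + 0.084521 + 0.039961 + 0.010487 = 1.3101.

Z = 1.31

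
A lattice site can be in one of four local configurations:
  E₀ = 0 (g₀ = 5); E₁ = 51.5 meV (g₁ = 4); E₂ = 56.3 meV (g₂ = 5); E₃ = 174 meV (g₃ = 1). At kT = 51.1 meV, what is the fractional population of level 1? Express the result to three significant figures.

0.179

Eᵢ/kT = 0, 1.0078, 1.1018, 3.4051.
Z = Σ gᵢe^(−Eᵢ/kT) = 5·e^(−0) + 4·e^(−1.0078) + 5·e^(−1.1018) + 1·e^(−3.4051) = 5.0000 + 1.4601 + 1.6614 + 0.033203 = 8.1547.
P₁ = g₁ e^(−E₁/kT) / Z = 1.4601/8.1547 = 0.179.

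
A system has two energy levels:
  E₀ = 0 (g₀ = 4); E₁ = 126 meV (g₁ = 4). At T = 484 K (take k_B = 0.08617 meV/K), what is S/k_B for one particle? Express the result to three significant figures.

1.57

k_BT = 0.08617 × 484 K = 41.706 meV.
Eᵢ/kT = 0, 3.0211.
Z = Σ gᵢe^(−Eᵢ/kT) = 4·e^(−0) + 4·e^(−3.0211) = 4.0000 + 0.19499 = 4.1950.
⟨E⟩ = Σ EᵢPᵢ = 5.8567 meV.
S/k_B = ln Z + ⟨E⟩/kT = ln(4.1950) + 5.8567/41.706 = 1.4339 + 0.14043 = 1.57.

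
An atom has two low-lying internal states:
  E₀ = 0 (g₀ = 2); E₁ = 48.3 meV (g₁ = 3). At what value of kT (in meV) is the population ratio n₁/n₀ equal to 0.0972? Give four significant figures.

17.65 meV

n₁/n₀ = (g₁/g₀) exp[−(E₁−E₀)/kT] = 0.0972.
⇒ (E₁−E₀)/kT = ln((3/2)/0.0972) = ln(15.4321) = 2.73645.
kT = 48.3 meV / 2.73645 = 17.65 meV.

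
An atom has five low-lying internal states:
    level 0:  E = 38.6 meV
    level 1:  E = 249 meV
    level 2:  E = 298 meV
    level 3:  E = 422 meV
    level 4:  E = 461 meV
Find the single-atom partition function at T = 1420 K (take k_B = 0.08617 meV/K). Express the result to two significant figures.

Z = 1.0

k_BT = 0.08617 × 1420 K = 122.4 meV.
Eᵢ/kT = 0.3154, 2.034, 2.435, 3.448, 3.766.
Z = Σ e^(−Eᵢ/kT) = e^(−0.3154) + e^(−2.034) + e^(−2.435) + e^(−3.448) + e^(−3.766) = 0.7295 + 0.1308 + 0.08760 + 0.03181 + 0.02314 = 1.003.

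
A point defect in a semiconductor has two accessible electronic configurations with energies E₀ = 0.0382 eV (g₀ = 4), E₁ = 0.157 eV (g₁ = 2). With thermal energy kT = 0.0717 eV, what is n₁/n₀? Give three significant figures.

n₁/n₀ = (g₁/g₀) exp[−(E₁−E₀)/kT] = (2/4) × exp(−(0.1188 eV)/(0.0717 eV)) = (2/4) × exp(-1.6569) = 0.0954.

0.0954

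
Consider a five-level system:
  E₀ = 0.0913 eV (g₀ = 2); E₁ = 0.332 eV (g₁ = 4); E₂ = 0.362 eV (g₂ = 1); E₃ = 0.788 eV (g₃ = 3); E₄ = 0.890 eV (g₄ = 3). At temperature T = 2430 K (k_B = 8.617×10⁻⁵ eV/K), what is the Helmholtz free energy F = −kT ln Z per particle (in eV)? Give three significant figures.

-0.184 eV

k_BT = 8.617×10⁻⁵ × 2430 K = 0.20939 eV.
Eᵢ/kT = 0.43603, 1.5856, 1.7288, 3.7633, 4.2504.
Z = Σ gᵢe^(−Eᵢ/kT) = 2·e^(−0.43603) + 4·e^(−1.5856) + 1·e^(−1.7288) + 3·e^(−3.7633) + 3·e^(−4.2504) = 1.2932 + 0.81930 + 0.17750 + 0.069621 + 0.042776 = 2.4024.
F = −kT ln Z = −0.20939 × ln(2.4024) = −0.20939 × 0.87647 = -0.184 eV.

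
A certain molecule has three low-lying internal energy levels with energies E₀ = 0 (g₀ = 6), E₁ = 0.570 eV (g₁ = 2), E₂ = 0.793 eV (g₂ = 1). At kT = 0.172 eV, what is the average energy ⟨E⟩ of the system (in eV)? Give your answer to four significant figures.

0.008114 eV

Eᵢ/kT = 0, 3.31395, 4.61047.
Z = Σ gᵢe^(−Eᵢ/kT) = 6·e^(−0) + 2·e^(−3.31395) + 1·e^(−4.61047) = 6.00000 + 0.0727444 + 0.00994714 = 6.08269.
⟨E⟩ = Σ Eᵢ gᵢe^(−Eᵢ/kT) / Z = (0·6.00000 + 0.570·0.0727444 + 0.793·0.00994714) / 6.08269 = 0.008114 eV.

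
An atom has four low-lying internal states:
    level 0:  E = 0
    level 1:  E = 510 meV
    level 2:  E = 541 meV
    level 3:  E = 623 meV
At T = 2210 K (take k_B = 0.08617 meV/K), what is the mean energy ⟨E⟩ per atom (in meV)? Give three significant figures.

k_BT = 0.08617 × 2210 K = 190.44 meV.
Eᵢ/kT = 0, 2.6780, 2.8408, 3.2714.
Z = Σ e^(−Eᵢ/kT) = e^(−0) + e^(−2.6780) + e^(−2.8408) + e^(−3.2714) = 1.0000 + 0.068700 + 0.058379 + 0.037953 = 1.1650.
⟨E⟩ = Σ Eᵢ e^(−Eᵢ/kT) / Z = (0·1.0000 + 510·0.068700 + 541·0.058379 + 623·0.037953) / 1.1650 = 77.5 meV.

77.5 meV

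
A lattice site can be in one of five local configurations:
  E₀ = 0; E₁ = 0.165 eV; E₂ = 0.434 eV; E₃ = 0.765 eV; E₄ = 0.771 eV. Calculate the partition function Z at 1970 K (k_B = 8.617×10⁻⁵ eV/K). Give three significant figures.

Z = 1.48

k_BT = 8.617×10⁻⁵ × 1970 K = 0.16975 eV.
Eᵢ/kT = 0, 0.97202, 2.5567, 4.5066, 4.5420.
Z = Σ e^(−Eᵢ/kT) = e^(−0) + e^(−0.97202) + e^(−2.5567) + e^(−4.5066) + e^(−4.5420) = 1.0000 + 0.37832 + 0.077560 + 0.011036 + 0.010652 = 1.4776.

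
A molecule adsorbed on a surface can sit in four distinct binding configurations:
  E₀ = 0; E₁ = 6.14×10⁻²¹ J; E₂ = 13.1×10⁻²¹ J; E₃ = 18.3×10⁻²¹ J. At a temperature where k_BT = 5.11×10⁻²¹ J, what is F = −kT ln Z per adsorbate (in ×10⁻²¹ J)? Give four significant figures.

-1.740 ×10⁻²¹ J

Eᵢ/kT = 0, 1.20157, 2.56360, 3.58121.
Z = Σ e^(−Eᵢ/kT) = e^(−0) + e^(−1.20157) + e^(−2.56360) + e^(−3.58121) = 1.00000 + 0.300722 + 0.0770269 + 0.0278420 = 1.40559.
F = −kT ln Z = −5.11 × ln(1.40559) = −5.11 × 0.340457 = -1.740 ×10⁻²¹ J.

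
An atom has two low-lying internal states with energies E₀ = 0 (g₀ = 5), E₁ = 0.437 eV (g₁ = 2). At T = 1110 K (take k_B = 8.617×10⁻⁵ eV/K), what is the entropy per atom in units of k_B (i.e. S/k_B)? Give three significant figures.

1.63

k_BT = 8.617×10⁻⁵ × 1110 K = 0.095649 eV.
Eᵢ/kT = 0, 4.5688.
Z = Σ gᵢe^(−Eᵢ/kT) = 5·e^(−0) + 2·e^(−4.5688) = 5.0000 + 0.020741 = 5.0207.
⟨E⟩ = Σ EᵢPᵢ = 0.0018053 eV.
S/k_B = ln Z + ⟨E⟩/kT = ln(5.0207) + 0.0018053/0.095649 = 1.6136 + 0.018874 = 1.63.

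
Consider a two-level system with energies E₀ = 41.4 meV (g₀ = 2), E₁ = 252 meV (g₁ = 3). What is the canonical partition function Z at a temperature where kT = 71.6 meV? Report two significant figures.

Eᵢ/kT = 0.5782, 3.520.
Z = Σ gᵢe^(−Eᵢ/kT) = 2·e^(−0.5782) + 3·e^(−3.520) = 1.122 + 0.08880 = 1.211.

Z = 1.2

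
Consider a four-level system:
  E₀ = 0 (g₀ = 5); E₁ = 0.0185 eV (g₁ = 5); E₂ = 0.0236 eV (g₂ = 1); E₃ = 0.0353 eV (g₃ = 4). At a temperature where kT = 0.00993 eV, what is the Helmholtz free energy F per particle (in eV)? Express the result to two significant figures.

Eᵢ/kT = 0, 1.863, 2.377, 3.555.
Z = Σ gᵢe^(−Eᵢ/kT) = 5·e^(−0) + 5·e^(−1.863) + 1·e^(−2.377) + 4·e^(−3.555) = 5.000 + 0.7760 + 0.09283 + 0.1143 = 5.983.
F = −kT ln Z = −0.00993 × ln(5.983) = −0.00993 × 1.789 = -0.018 eV.

-0.018 eV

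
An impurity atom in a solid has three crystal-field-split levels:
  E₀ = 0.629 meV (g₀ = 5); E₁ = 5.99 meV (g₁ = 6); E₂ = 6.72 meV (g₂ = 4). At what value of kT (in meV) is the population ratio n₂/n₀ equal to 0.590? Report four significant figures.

20.00 meV

n₂/n₀ = (g₂/g₀) exp[−(E₂−E₀)/kT] = 0.590.
⇒ (E₂−E₀)/kT = ln((4/5)/0.590) = ln(1.35593) = 0.304488.
kT = 6.091 meV / 0.304488 = 20.00 meV.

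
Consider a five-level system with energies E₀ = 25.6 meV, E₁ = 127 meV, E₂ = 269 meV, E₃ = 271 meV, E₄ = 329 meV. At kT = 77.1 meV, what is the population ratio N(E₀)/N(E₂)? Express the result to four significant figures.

n₀/n₂ = exp[−(E₀−E₂)/kT] = exp(−(-243.4 meV)/(77.1 meV)) = exp(3.15694) = 23.50.

23.50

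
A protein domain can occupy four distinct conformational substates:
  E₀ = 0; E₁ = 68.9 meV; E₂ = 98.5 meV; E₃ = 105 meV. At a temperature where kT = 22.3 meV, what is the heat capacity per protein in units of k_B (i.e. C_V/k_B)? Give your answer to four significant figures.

Eᵢ/kT = 0, 3.08969, 4.41704, 4.70852.
Z = Σ e^(−Eᵢ/kT) = e^(−0) + e^(−3.08969) + e^(−4.41704) + e^(−4.70852) = 1.00000 + 0.0455161 + 0.0120699 + 0.00901811 = 1.06660.
⟨E⟩ = 4.94266 meV, ⟨E²⟩ = 405.592 meV².
C_V/k_B = (⟨E²⟩ − ⟨E⟩²)/(kT)² = (405.592 − 24.4299)/497.290 = 0.7665.

0.7665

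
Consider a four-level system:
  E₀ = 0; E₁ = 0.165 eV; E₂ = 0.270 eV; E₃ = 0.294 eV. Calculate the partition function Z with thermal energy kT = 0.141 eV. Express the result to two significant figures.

Z = 1.6

Eᵢ/kT = 0, 1.170, 1.915, 2.085.
Z = Σ e^(−Eᵢ/kT) = e^(−0) + e^(−1.170) + e^(−1.915) + e^(−2.085) = 1.000 + 0.3104 + 0.1473 + 0.1243 = 1.582.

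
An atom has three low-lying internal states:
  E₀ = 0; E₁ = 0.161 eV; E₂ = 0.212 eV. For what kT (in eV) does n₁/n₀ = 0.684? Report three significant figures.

n₁/n₀ = exp[−(E₁−E₀)/kT] = 0.684.
⇒ (E₁−E₀)/kT = ln(1/0.684) = ln(1.4620) = 0.37981.
kT = 0.161 eV / 0.37981 = 0.424 eV.

0.424 eV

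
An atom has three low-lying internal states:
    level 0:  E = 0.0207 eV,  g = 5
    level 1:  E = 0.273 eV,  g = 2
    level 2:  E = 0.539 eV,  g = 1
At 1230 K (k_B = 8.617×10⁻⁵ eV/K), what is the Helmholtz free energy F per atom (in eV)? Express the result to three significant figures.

-0.154 eV

k_BT = 8.617×10⁻⁵ × 1230 K = 0.10599 eV.
Eᵢ/kT = 0.19530, 2.5757, 5.0854.
Z = Σ gᵢe^(−Eᵢ/kT) = 5·e^(−0.19530) + 2·e^(−2.5757) + 1·e^(−5.0854) = 4.1129 + 0.15220 + 0.0061864 = 4.2713.
F = −kT ln Z = −0.10599 × ln(4.2713) = −0.10599 × 1.4519 = -0.154 eV.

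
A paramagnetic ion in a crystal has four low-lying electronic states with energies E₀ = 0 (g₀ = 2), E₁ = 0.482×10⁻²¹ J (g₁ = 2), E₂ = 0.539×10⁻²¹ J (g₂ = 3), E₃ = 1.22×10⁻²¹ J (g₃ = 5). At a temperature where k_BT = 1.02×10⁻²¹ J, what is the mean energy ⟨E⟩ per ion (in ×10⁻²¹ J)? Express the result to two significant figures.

0.52 ×10⁻²¹ J

Eᵢ/kT = 0, 0.4725, 0.5284, 1.196.
Z = Σ gᵢe^(−Eᵢ/kT) = 2·e^(−0) + 2·e^(−0.4725) + 3·e^(−0.5284) + 5·e^(−1.196) = 2.000 + 1.247 + 1.769 + 1.512 = 6.528.
⟨E⟩ = Σ Eᵢ gᵢe^(−Eᵢ/kT) / Z = (0·2.000 + 0.482·1.247 + 0.539·1.769 + 1.22·1.512) / 6.528 = 0.52 ×10⁻²¹ J.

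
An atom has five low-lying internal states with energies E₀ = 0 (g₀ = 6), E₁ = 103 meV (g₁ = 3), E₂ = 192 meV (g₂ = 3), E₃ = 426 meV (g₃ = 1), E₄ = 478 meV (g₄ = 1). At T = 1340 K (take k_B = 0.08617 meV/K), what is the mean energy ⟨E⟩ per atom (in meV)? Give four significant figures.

32.42 meV

k_BT = 0.08617 × 1340 K = 115.468 meV.
Eᵢ/kT = 0, 0.892022, 1.66280, 3.68933, 4.13968.
Z = Σ gᵢe^(−Eᵢ/kT) = 6·e^(−0) + 3·e^(−0.892022) + 3·e^(−1.66280) + 1·e^(−3.68933) + 1·e^(−4.13968) = 6.00000 + 1.22948 + 0.568822 + 0.0249887 + 0.0159279 = 7.83922.
⟨E⟩ = Σ Eᵢ gᵢe^(−Eᵢ/kT) / Z = (0·6.00000 + 103·1.22948 + 192·0.568822 + 426·0.0249887 + 478·0.0159279) / 7.83922 = 32.42 meV.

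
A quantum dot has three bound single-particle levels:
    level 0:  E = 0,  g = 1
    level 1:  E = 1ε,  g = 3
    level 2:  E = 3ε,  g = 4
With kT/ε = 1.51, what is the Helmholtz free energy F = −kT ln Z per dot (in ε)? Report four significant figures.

Eᵢ/kT = 0, 0.662252, 1.98675.
Z = Σ gᵢe^(−Eᵢ/kT) = 1·e^(−0) + 3·e^(−0.662252) + 4·e^(−1.98675) = 1.00000 + 1.54707 + 0.548562 = 3.09563.
F = −kT ln Z = −1.51 × ln(3.09563) = −1.51 × 1.12999 = -1.706 ε.

-1.706 ε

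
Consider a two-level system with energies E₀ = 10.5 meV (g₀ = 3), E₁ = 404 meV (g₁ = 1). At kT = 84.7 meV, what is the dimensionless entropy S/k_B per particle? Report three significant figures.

Eᵢ/kT = 0.12397, 4.7698.
Z = Σ gᵢe^(−Eᵢ/kT) = 3·e^(−0.12397) + 1·e^(−4.7698) = 2.6502 + 0.0084821 = 2.6587.
⟨E⟩ = Σ EᵢPᵢ = 11.755 meV.
S/k_B = ln Z + ⟨E⟩/kT = ln(2.6587) + 11.755/84.7 = 0.97784 + 0.13878 = 1.12.

1.12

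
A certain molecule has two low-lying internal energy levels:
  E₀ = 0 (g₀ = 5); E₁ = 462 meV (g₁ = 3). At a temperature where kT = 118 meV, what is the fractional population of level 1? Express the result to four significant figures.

Eᵢ/kT = 0, 3.91525.
Z = Σ gᵢe^(−Eᵢ/kT) = 5·e^(−0) + 3·e^(−3.91525) = 5.00000 + 0.0598067 = 5.05981.
P₁ = g₁ e^(−E₁/kT) / Z = 0.0598067/5.05981 = 0.01182.

0.01182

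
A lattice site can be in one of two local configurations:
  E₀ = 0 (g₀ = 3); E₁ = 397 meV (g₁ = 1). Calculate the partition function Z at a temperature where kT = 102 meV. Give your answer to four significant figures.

Z = 3.020

Eᵢ/kT = 0, 3.89216.
Z = Σ gᵢe^(−Eᵢ/kT) = 3·e^(−0) + 1·e^(−3.89216) = 3.00000 + 0.0204012 = 3.02040.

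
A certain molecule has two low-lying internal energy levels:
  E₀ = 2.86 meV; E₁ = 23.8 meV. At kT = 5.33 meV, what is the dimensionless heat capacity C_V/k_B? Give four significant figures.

Eᵢ/kT = 0.536585, 4.46529.
Z = Σ e^(−Eᵢ/kT) = e^(−0.536585) + e^(−4.46529) = 0.584742 + 0.0115014 = 0.596243.
⟨E⟩ = 3.26393 meV, ⟨E²⟩ = 18.9483 meV².
C_V/k_B = (⟨E²⟩ − ⟨E⟩²)/(kT)² = (18.9483 − 10.6532)/28.4089 = 0.2920.

0.2920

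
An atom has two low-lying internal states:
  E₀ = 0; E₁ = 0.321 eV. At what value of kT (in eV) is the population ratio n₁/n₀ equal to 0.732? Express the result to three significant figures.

1.03 eV

n₁/n₀ = exp[−(E₁−E₀)/kT] = 0.732.
⇒ (E₁−E₀)/kT = ln(1/0.732) = ln(1.3661) = 0.31196.
kT = 0.321 eV / 0.31196 = 1.03 eV.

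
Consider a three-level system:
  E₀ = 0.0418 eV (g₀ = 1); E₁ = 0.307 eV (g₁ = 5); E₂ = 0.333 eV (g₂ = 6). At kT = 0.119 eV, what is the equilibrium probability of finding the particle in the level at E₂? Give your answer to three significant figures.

0.252

Eᵢ/kT = 0.35126, 2.5798, 2.7983.
Z = Σ gᵢe^(−Eᵢ/kT) = 1·e^(−0.35126) + 5·e^(−2.5798) + 6·e^(−2.7983) = 0.70380 + 0.37895 + 0.36548 = 1.4482.
P₂ = g₂ e^(−E₂/kT) / Z = 0.36548/1.4482 = 0.252.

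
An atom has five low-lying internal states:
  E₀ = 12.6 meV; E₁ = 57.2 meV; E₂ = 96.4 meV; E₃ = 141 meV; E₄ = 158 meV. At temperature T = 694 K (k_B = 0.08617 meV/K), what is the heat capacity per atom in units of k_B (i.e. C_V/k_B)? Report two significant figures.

k_BT = 0.08617 × 694 K = 59.80 meV.
Eᵢ/kT = 0.2107, 0.9565, 1.612, 2.358, 2.642.
Z = Σ e^(−Eᵢ/kT) = e^(−0.2107) + e^(−0.9565) + e^(−1.612) + e^(−2.358) + e^(−2.642) = 0.8100 + 0.3842 + 0.1995 + 0.09461 + 0.07122 = 1.560.
⟨E⟩ = 48.72 meV, ⟨E²⟩ = 4422 meV².
C_V/k_B = (⟨E²⟩ − ⟨E⟩²)/(kT)² = (4422 − 2374)/3576 = 0.57.

0.57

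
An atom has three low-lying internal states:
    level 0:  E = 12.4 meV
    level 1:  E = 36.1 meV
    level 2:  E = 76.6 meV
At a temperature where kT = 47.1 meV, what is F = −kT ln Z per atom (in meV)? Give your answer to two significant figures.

-17 meV

Eᵢ/kT = 0.2633, 0.7665, 1.626.
Z = Σ e^(−Eᵢ/kT) = e^(−0.2633) + e^(−0.7665) + e^(−1.626) = 0.7685 + 0.4646 + 0.1967 = 1.430.
F = −kT ln Z = −47.1 × ln(1.430) = −47.1 × 0.3577 = -17 meV.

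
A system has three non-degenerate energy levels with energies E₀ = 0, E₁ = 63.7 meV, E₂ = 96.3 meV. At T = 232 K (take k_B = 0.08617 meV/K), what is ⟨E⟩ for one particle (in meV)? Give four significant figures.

k_BT = 0.08617 × 232 K = 19.9914 meV.
Eᵢ/kT = 0, 3.18637, 4.81707.
Z = Σ e^(−Eᵢ/kT) = e^(−0) + e^(−3.18637) + e^(−4.81707) = 1.00000 + 0.0413216 + 0.00809046 = 1.04941.
⟨E⟩ = Σ Eᵢ e^(−Eᵢ/kT) / Z = (0·1.00000 + 63.7·0.0413216 + 96.3·0.00809046) / 1.04941 = 3.251 meV.

3.251 meV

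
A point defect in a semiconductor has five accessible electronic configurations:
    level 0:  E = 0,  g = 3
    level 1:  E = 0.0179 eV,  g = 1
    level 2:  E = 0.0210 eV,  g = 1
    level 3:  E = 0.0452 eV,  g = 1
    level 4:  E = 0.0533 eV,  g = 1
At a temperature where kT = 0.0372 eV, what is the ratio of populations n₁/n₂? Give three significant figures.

1.09

n₁/n₂ = (g₁/g₂) exp[−(E₁−E₂)/kT] = (1/1) × exp(−(-0.0031 eV)/(0.0372 eV)) = (1/1) × exp(0.083333) = 1.09.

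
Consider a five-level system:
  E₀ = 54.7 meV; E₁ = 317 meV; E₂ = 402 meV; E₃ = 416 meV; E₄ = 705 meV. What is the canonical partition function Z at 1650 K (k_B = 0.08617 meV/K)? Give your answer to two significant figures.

k_BT = 0.08617 × 1650 K = 142.2 meV.
Eᵢ/kT = 0.3847, 2.229, 2.827, 2.925, 4.958.
Z = Σ e^(−Eᵢ/kT) = e^(−0.3847) + e^(−2.229) + e^(−2.827) + e^(−2.925) + e^(−4.958) = 0.6807 + 0.1076 + 0.05919 + 0.05366 + 0.007027 = 0.9082.

Z = 0.91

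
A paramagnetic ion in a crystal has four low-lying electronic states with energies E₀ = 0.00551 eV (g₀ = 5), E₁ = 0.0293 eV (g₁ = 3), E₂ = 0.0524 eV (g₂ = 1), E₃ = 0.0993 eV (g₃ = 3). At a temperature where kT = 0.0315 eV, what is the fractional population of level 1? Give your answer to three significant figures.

0.208

Eᵢ/kT = 0.17492, 0.93016, 1.6635, 3.1524.
Z = Σ gᵢe^(−Eᵢ/kT) = 5·e^(−0.17492) + 3·e^(−0.93016) + 1·e^(−1.6635) + 3·e^(−3.1524) = 4.1976 + 1.1835 + 0.18947 + 0.12825 = 5.6988.
P₁ = g₁ e^(−E₁/kT) / Z = 1.1835/5.6988 = 0.208.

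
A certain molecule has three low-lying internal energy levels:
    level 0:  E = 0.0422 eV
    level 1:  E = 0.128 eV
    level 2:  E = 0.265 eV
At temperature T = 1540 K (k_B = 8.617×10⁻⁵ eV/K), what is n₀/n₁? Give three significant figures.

1.91

k_BT = 8.617×10⁻⁵ × 1540 K = 0.13270 eV.
n₀/n₁ = exp[−(E₀−E₁)/kT] = exp(−(-0.0858 eV)/(0.13270 eV)) = exp(0.64657) = 1.91.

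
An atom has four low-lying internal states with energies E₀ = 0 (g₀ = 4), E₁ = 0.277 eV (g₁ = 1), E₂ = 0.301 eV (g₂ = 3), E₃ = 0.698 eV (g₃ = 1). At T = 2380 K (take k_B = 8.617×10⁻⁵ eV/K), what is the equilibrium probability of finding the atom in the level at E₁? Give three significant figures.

0.0520

k_BT = 8.617×10⁻⁵ × 2380 K = 0.20508 eV.
Eᵢ/kT = 0, 1.3507, 1.4677, 3.4035.
Z = Σ gᵢe^(−Eᵢ/kT) = 4·e^(−0) + 1·e^(−1.3507) + 3·e^(−1.4677) + 1·e^(−3.4035) = 4.0000 + 0.25906 + 0.69136 + 0.033257 = 4.9837.
P₁ = g₁ e^(−E₁/kT) / Z = 0.25906/4.9837 = 0.0520.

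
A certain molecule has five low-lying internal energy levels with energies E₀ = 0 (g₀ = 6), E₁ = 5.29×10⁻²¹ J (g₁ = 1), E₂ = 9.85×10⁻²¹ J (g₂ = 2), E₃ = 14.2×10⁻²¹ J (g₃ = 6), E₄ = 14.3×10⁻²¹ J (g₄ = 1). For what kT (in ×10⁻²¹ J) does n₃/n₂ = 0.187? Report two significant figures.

n₃/n₂ = (g₃/g₂) exp[−(E₃−E₂)/kT] = 0.187.
⇒ (E₃−E₂)/kT = ln((6/2)/0.187) = ln(16.04) = 2.775.
kT = 4.35 ×10⁻²¹ J / 2.775 = 1.6 ×10⁻²¹ J.

1.6 ×10⁻²¹ J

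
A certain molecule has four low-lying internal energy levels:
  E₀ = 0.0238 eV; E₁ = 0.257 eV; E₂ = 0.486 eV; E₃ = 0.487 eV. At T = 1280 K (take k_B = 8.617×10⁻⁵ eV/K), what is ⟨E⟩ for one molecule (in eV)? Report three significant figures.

k_BT = 8.617×10⁻⁵ × 1280 K = 0.11030 eV.
Eᵢ/kT = 0.21578, 2.3300, 4.4062, 4.4152.
Z = Σ e^(−Eᵢ/kT) = e^(−0.21578) + e^(−2.3300) + e^(−4.4062) + e^(−4.4152) = 0.80591 + 0.097296 + 0.012201 + 0.012092 = 0.92750.
⟨E⟩ = Σ Eᵢ e^(−Eᵢ/kT) / Z = (0.0238·0.80591 + 0.257·0.097296 + 0.486·0.012201 + 0.487·0.012092) / 0.92750 = 0.0604 eV.

0.0604 eV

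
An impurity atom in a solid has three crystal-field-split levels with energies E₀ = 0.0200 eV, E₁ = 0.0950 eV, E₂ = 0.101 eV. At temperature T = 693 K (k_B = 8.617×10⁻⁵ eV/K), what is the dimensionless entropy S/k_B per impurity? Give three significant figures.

0.892

k_BT = 8.617×10⁻⁵ × 693 K = 0.059716 eV.
Eᵢ/kT = 0.33492, 1.5909, 1.6913.
Z = Σ e^(−Eᵢ/kT) = e^(−0.33492) + e^(−1.5909) + e^(−1.6913) = 0.71540 + 0.20374 + 0.18428 = 1.1034.
⟨E⟩ = Σ EᵢPᵢ = 0.047377 eV.
S/k_B = ln Z + ⟨E⟩/kT = ln(1.1034) + 0.047377/0.059716 = 0.098396 + 0.79337 = 0.892.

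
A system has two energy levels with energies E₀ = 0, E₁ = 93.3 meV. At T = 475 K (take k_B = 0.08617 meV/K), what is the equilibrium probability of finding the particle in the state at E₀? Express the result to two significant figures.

0.91

k_BT = 0.08617 × 475 K = 40.93 meV.
Eᵢ/kT = 0, 2.280.
Z = Σ e^(−Eᵢ/kT) = e^(−0) + e^(−2.280) = 1.000 + 0.1023 = 1.102.
P₀ = e^(−E₀/kT) / Z = 1.000/1.102 = 0.91.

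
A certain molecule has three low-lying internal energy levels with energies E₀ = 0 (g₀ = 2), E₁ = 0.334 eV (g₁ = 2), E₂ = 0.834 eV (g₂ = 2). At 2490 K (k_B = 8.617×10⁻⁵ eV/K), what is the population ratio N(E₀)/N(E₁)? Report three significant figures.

4.74

k_BT = 8.617×10⁻⁵ × 2490 K = 0.21456 eV.
n₀/n₁ = (g₀/g₁) exp[−(E₀−E₁)/kT] = (2/2) × exp(−(-0.334 eV)/(0.21456 eV)) = (2/2) × exp(1.5567) = 4.74.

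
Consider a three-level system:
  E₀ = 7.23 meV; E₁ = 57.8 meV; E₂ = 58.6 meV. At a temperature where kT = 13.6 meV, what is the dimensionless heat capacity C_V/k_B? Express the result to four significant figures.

0.6038

Eᵢ/kT = 0.531618, 4.25000, 4.30882.
Z = Σ e^(−Eᵢ/kT) = e^(−0.531618) + e^(−4.25000) + e^(−4.30882) = 0.587653 + 0.0142642 + 0.0134494 = 0.615367.
⟨E⟩ = 9.52494 meV, ⟨E²⟩ = 202.412 meV².
C_V/k_B = (⟨E²⟩ − ⟨E⟩²)/(kT)² = (202.412 − 90.7245)/184.960 = 0.6038.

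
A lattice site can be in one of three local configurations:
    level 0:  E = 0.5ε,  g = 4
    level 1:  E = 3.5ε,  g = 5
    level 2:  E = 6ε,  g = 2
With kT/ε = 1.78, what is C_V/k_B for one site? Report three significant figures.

Eᵢ/kT = 0.28090, 1.9663, 3.3708.
Z = Σ gᵢe^(−Eᵢ/kT) = 4·e^(−0.28090) + 5·e^(−1.9663) + 2·e^(−3.3708) = 3.0204 + 0.69987 + 0.068724 = 3.7890.
⟨E⟩ = 1.1539 ε, ⟨E²⟩ = 3.1150 ε².
C_V/k_B = (⟨E²⟩ − ⟨E⟩²)/(kT)² = (3.1150 − 1.3315)/3.1684 = 0.563.

0.563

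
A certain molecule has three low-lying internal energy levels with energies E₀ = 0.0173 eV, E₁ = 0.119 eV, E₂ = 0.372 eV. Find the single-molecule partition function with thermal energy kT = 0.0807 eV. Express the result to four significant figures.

Eᵢ/kT = 0.214374, 1.47460, 4.60967.
Z = Σ e^(−Eᵢ/kT) = e^(−0.214374) + e^(−1.47460) + e^(−4.60967) = 0.807046 + 0.228870 + 0.00995510 = 1.04587.

Z = 1.046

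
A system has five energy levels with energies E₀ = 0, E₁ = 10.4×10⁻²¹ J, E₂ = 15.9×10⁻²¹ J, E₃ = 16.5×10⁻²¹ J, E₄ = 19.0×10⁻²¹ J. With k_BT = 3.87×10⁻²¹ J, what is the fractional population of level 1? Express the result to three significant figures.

Eᵢ/kT = 0, 2.6873, 4.1085, 4.2636, 4.9096.
Z = Σ e^(−Eᵢ/kT) = e^(−0) + e^(−2.6873) + e^(−4.1085) + e^(−4.2636) + e^(−4.9096) = 1.0000 + 0.068064 + 0.016432 + 0.014072 + 0.0073754 = 1.1059.
P₁ = e^(−E₁/kT) / Z = 0.068064/1.1059 = 0.0615.

0.0615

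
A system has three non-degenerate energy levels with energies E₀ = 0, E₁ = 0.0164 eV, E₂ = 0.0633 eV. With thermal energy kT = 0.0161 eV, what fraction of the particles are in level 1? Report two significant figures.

Eᵢ/kT = 0, 1.019, 3.932.
Z = Σ e^(−Eᵢ/kT) = e^(−0) + e^(−1.019) + e^(−3.932) = 1.000 + 0.3610 + 0.01960 = 1.381.
P₁ = e^(−E₁/kT) / Z = 0.3610/1.381 = 0.26.

0.26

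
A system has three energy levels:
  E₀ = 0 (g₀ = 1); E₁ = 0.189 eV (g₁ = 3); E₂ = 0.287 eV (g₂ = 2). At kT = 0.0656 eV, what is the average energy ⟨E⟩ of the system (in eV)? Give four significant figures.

Eᵢ/kT = 0, 2.88110, 4.37500.
Z = Σ gᵢe^(−Eᵢ/kT) = 1·e^(−0) + 3·e^(−2.88110) + 2·e^(−4.37500) = 1.00000 + 0.168219 + 0.0251763 = 1.19340.
⟨E⟩ = Σ Eᵢ gᵢe^(−Eᵢ/kT) / Z = (0·1.00000 + 0.189·0.168219 + 0.287·0.0251763) / 1.19340 = 0.03270 eV.

0.03270 eV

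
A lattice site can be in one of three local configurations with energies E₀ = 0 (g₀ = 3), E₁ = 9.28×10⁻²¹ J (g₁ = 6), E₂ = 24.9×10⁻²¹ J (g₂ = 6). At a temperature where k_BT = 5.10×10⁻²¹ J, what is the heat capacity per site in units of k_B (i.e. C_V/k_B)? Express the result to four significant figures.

Eᵢ/kT = 0, 1.81961, 4.88235.
Z = Σ gᵢe^(−Eᵢ/kT) = 3·e^(−0) + 6·e^(−1.81961) + 6·e^(−4.88235) = 3.00000 + 0.972534 + 0.0454751 = 4.01801.
⟨E⟩ = 2.52798, ⟨E²⟩ = 27.8616.
C_V/k_B = (⟨E²⟩ − ⟨E⟩²)/(kT)² = (27.8616 − 6.39068)/26.0100 = 0.8255.

0.8255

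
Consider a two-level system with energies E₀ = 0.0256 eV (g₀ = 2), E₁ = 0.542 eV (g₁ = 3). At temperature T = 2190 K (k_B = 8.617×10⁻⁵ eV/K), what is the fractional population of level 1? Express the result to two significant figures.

0.089

k_BT = 8.617×10⁻⁵ × 2190 K = 0.1887 eV.
Eᵢ/kT = 0.1357, 2.872.
Z = Σ gᵢe^(−Eᵢ/kT) = 2·e^(−0.1357) + 3·e^(−2.872) = 1.746 + 0.1698 = 1.916.
P₁ = g₁ e^(−E₁/kT) / Z = 0.1698/1.916 = 0.089.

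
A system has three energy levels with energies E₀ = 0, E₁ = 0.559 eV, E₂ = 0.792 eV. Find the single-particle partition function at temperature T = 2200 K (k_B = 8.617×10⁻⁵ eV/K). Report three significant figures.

Z = 1.07

k_BT = 8.617×10⁻⁵ × 2200 K = 0.18957 eV.
Eᵢ/kT = 0, 2.9488, 4.1779.
Z = Σ e^(−Eᵢ/kT) = e^(−0) + e^(−2.9488) + e^(−4.1779) = 1.0000 + 0.052403 + 0.015331 = 1.0677.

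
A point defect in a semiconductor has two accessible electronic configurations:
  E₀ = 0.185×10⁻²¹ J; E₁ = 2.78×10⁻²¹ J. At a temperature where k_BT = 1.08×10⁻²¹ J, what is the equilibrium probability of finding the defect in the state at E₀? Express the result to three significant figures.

Eᵢ/kT = 0.17130, 2.5741.
Z = Σ e^(−Eᵢ/kT) = e^(−0.17130) + e^(−2.5741) = 0.84257 + 0.076222 = 0.91879.
P₀ = e^(−E₀/kT) / Z = 0.84257/0.91879 = 0.917.

0.917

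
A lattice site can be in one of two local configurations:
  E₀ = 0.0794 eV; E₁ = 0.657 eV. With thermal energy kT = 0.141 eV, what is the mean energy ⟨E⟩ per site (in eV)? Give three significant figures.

Eᵢ/kT = 0.56312, 4.6596.
Z = Σ e^(−Eᵢ/kT) = e^(−0.56312) + e^(−4.6596) = 0.56943 + 0.0094702 = 0.57890.
⟨E⟩ = Σ Eᵢ e^(−Eᵢ/kT) / Z = (0.0794·0.56943 + 0.657·0.0094702) / 0.57890 = 0.0888 eV.

0.0888 eV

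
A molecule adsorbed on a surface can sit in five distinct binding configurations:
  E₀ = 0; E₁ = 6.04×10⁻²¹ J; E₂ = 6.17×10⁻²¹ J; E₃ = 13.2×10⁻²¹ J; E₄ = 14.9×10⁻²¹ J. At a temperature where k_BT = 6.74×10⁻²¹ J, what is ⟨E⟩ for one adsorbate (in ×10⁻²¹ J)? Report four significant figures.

Eᵢ/kT = 0, 0.896142, 0.915430, 1.95846, 2.21068.
Z = Σ e^(−Eᵢ/kT) = e^(−0) + e^(−0.896142) + e^(−0.915430) + e^(−1.95846) + e^(−2.21068) = 1.00000 + 0.408141 + 0.400344 + 0.141076 + 0.109626 = 2.05919.
⟨E⟩ = Σ Eᵢ e^(−Eᵢ/kT) / Z = (0·1.00000 + 6.04·0.408141 + 6.17·0.400344 + 13.2·0.141076 + 14.9·0.109626) / 2.05919 = 4.094 ×10⁻²¹ J.

4.094 ×10⁻²¹ J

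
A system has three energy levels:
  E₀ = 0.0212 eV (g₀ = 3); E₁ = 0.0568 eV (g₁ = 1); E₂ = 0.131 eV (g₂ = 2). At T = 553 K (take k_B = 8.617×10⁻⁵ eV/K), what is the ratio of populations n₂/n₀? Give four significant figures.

k_BT = 8.617×10⁻⁵ × 553 K = 0.0476520 eV.
n₂/n₀ = (g₂/g₀) exp[−(E₂−E₀)/kT] = (2/3) × exp(−(0.1098 eV)/(0.0476520 eV)) = (2/3) × exp(-2.30421) = 0.06656.

0.06656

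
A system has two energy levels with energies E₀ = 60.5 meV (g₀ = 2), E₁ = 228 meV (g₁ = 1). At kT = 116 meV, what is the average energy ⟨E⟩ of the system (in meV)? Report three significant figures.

78.2 meV

Eᵢ/kT = 0.52155, 1.9655.
Z = Σ gᵢe^(−Eᵢ/kT) = 2·e^(−0.52155) + 1·e^(−1.9655) = 1.1872 + 0.14009 = 1.3273.
⟨E⟩ = Σ Eᵢ gᵢe^(−Eᵢ/kT) / Z = (60.5·1.1872 + 228·0.14009) / 1.3273 = 78.2 meV.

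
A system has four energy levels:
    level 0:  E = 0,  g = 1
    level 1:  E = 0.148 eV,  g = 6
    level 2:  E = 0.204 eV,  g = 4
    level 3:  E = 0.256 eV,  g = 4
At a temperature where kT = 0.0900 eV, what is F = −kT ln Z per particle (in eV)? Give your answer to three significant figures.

Eᵢ/kT = 0, 1.6444, 2.2667, 2.8444.
Z = Σ gᵢe^(−Eᵢ/kT) = 1·e^(−0) + 6·e^(−1.6444) + 4·e^(−2.2667) + 4·e^(−2.8444) = 1.0000 + 1.1588 + 0.41461 + 0.23268 = 2.8061.
F = −kT ln Z = −0.0900 × ln(2.8061) = −0.0900 × 1.0318 = -0.0929 eV.

-0.0929 eV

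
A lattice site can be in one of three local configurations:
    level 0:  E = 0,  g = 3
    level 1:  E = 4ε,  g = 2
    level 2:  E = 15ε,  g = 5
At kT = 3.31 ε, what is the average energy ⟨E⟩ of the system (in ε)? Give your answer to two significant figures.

Eᵢ/kT = 0, 1.208, 4.532.
Z = Σ gᵢe^(−Eᵢ/kT) = 3·e^(−0) + 2·e^(−1.208) + 5·e^(−4.532) = 3.000 + 0.5976 + 0.05380 = 3.651.
⟨E⟩ = Σ Eᵢ gᵢe^(−Eᵢ/kT) / Z = (0·3.000 + 4·0.5976 + 15·0.05380) / 3.651 = 0.88 ε.

0.88 ε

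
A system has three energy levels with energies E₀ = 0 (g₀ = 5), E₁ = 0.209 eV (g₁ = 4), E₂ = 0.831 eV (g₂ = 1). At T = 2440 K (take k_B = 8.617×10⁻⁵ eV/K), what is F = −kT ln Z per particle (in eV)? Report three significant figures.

k_BT = 8.617×10⁻⁵ × 2440 K = 0.21025 eV.
Eᵢ/kT = 0, 0.99405, 3.9524.
Z = Σ gᵢe^(−Eᵢ/kT) = 5·e^(−0) + 4·e^(−0.99405) + 1·e^(−3.9524) = 5.0000 + 1.4803 + 0.019209 = 6.4995.
F = −kT ln Z = −0.21025 × ln(6.4995) = −0.21025 × 1.8717 = -0.394 eV.

-0.394 eV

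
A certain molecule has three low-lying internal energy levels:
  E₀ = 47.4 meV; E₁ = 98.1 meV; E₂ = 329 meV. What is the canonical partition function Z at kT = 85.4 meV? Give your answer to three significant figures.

Eᵢ/kT = 0.55504, 1.1487, 3.8525.
Z = Σ e^(−Eᵢ/kT) = e^(−0.55504) + e^(−1.1487) + e^(−3.8525) = 0.57405 + 0.31705 + 0.021227 = 0.91233.

Z = 0.912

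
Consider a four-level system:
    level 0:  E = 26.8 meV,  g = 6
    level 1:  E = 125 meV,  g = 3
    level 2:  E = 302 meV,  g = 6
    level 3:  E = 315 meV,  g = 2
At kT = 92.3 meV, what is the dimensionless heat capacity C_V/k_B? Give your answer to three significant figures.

Eᵢ/kT = 0.29036, 1.3543, 3.2719, 3.4128.
Z = Σ gᵢe^(−Eᵢ/kT) = 6·e^(−0.29036) + 3·e^(−1.3543) + 6·e^(−3.2719) + 2·e^(−3.4128) = 4.4880 + 0.77438 + 0.22761 + 0.065898 = 5.5559.
⟨E⟩ = 55.180 meV, ⟨E²⟩ = 7671.3 meV².
C_V/k_B = (⟨E²⟩ − ⟨E⟩²)/(kT)² = (7671.3 − 3044.8)/8519.3 = 0.543.

0.543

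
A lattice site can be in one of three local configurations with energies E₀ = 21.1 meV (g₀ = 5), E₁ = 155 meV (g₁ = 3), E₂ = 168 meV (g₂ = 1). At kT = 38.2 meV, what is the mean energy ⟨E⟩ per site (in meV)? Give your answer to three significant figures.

24.1 meV

Eᵢ/kT = 0.55236, 4.0576, 4.3979.
Z = Σ gᵢe^(−Eᵢ/kT) = 5·e^(−0.55236) + 3·e^(−4.0576) + 1·e^(−4.3979) = 2.8779 + 0.051871 + 0.012303 = 2.9421.
⟨E⟩ = Σ Eᵢ gᵢe^(−Eᵢ/kT) / Z = (21.1·2.8779 + 155·0.051871 + 168·0.012303) / 2.9421 = 24.1 meV.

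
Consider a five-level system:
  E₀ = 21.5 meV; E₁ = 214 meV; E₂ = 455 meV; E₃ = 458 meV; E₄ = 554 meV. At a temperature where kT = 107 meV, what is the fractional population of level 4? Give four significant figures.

Eᵢ/kT = 0.200935, 2.00000, 4.25234, 4.28037, 5.17757.
Z = Σ e^(−Eᵢ/kT) = e^(−0.200935) + e^(−2.00000) + e^(−4.25234) + e^(−4.28037) + e^(−5.17757) = 0.817966 + 0.135335 + 0.0142309 + 0.0138375 + 0.00564170 = 0.987011.
P₄ = e^(−E₄/kT) / Z = 0.00564170/0.987011 = 0.005716.

0.005716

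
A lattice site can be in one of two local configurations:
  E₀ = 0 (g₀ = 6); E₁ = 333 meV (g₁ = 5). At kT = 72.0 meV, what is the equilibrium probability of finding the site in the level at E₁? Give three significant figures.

Eᵢ/kT = 0, 4.6250.
Z = Σ gᵢe^(−Eᵢ/kT) = 6·e^(−0) + 5·e^(−4.6250) = 6.0000 + 0.049018 = 6.0490.
P₁ = g₁ e^(−E₁/kT) / Z = 0.049018/6.0490 = 0.00810.

0.00810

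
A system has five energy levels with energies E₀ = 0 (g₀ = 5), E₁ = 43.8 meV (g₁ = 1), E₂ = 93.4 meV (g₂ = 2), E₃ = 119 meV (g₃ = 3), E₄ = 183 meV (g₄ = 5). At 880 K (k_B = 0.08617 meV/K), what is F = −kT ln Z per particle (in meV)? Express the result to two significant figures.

k_BT = 0.08617 × 880 K = 75.83 meV.
Eᵢ/kT = 0, 0.5776, 1.232, 1.569, 2.413.
Z = Σ gᵢe^(−Eᵢ/kT) = 5·e^(−0) + 1·e^(−0.5776) + 2·e^(−1.232) + 3·e^(−1.569) + 5·e^(−2.413) = 5.000 + 0.5612 + 0.5834 + 0.6248 + 0.4477 = 7.217.
F = −kT ln Z = −75.83 × ln(7.217) = −75.83 × 1.976 = -150 meV.

-150 meV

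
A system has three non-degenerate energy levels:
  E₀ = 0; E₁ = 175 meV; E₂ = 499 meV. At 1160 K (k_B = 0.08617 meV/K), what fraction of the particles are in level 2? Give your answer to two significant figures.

k_BT = 0.08617 × 1160 K = 99.96 meV.
Eᵢ/kT = 0, 1.751, 4.992.
Z = Σ e^(−Eᵢ/kT) = e^(−0) + e^(−1.751) + e^(−4.992) = 1.000 + 0.1736 + 0.006792 = 1.180.
P₂ = e^(−E₂/kT) / Z = 0.006792/1.180 = 0.0058.

0.0058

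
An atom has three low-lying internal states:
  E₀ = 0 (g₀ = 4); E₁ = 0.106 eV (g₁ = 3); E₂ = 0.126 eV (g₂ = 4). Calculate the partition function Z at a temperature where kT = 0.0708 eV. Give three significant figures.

Eᵢ/kT = 0, 1.4972, 1.7797.
Z = Σ gᵢe^(−Eᵢ/kT) = 4·e^(−0) + 3·e^(−1.4972) + 4·e^(−1.7797) = 4.0000 + 0.67127 + 0.67475 = 5.3460.

Z = 5.35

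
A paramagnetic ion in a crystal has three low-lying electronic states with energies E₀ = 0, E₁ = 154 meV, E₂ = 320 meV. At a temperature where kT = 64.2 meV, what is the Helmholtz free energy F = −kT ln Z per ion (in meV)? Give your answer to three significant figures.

Eᵢ/kT = 0, 2.3988, 4.9844.
Z = Σ e^(−Eᵢ/kT) = e^(−0) + e^(−2.3988) + e^(−4.9844) = 1.0000 + 0.090827 + 0.0068439 = 1.0977.
F = −kT ln Z = −64.2 × ln(1.0977) = −64.2 × 0.093217 = -5.98 meV.

-5.98 meV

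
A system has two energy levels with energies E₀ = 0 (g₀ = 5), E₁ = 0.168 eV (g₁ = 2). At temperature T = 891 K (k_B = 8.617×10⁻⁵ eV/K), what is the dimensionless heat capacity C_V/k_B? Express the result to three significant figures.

k_BT = 8.617×10⁻⁵ × 891 K = 0.076777 eV.
Eᵢ/kT = 0, 2.1882.
Z = Σ gᵢe^(−Eᵢ/kT) = 5·e^(−0) + 2·e^(−2.1882) = 5.0000 + 0.22424 = 5.2242.
⟨E⟩ = 0.0072111 eV, ⟨E²⟩ = 0.0012115 eV².
C_V/k_B = (⟨E²⟩ − ⟨E⟩²)/(kT)² = (0.0012115 − 0.000052000)/0.0058947 = 0.197.

0.197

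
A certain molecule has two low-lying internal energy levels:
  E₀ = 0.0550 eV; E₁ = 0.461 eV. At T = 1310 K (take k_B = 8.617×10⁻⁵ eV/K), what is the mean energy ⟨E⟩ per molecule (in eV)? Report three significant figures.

0.0658 eV

k_BT = 8.617×10⁻⁵ × 1310 K = 0.11288 eV.
Eᵢ/kT = 0.48724, 4.0840.
Z = Σ e^(−Eᵢ/kT) = e^(−0.48724) + e^(−4.0840) = 0.61432 + 0.016840 = 0.63116.
⟨E⟩ = Σ Eᵢ e^(−Eᵢ/kT) / Z = (0.0550·0.61432 + 0.461·0.016840) / 0.63116 = 0.0658 eV.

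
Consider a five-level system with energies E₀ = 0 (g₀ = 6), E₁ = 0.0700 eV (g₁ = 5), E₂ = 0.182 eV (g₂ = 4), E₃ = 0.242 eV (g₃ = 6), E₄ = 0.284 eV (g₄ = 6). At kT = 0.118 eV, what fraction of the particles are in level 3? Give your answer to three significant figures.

Eᵢ/kT = 0, 0.59322, 1.5424, 2.0508, 2.4068.
Z = Σ gᵢe^(−Eᵢ/kT) = 6·e^(−0) + 5·e^(−0.59322) + 4·e^(−1.5424) + 6·e^(−2.0508) + 6·e^(−2.4068) = 6.0000 + 2.7627 + 0.85547 + 0.77179 + 0.54062 = 10.931.
P₃ = g₃ e^(−E₃/kT) / Z = 0.77179/10.931 = 0.0706.

0.0706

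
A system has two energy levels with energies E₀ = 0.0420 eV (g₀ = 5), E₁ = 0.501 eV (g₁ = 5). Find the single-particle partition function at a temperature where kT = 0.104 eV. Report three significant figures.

Eᵢ/kT = 0.40385, 4.8173.
Z = Σ gᵢe^(−Eᵢ/kT) = 5·e^(−0.40385) + 5·e^(−4.8173) = 3.3387 + 0.040443 = 3.3791.

Z = 3.38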